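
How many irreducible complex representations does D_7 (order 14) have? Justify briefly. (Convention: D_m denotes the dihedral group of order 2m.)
5

Solution. The number of irreducible complex representations of a finite group equals its number of conjugacy classes. D_7 has 5 conjugacy classes ((n+3)/2 for n odd), so D_7 (order 14) has exactly 5 irreducible complex representations.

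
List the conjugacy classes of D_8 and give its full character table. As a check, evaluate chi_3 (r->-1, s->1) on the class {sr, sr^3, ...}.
Conjugacy classes: {e} of size 1, {r^4} of size 1, {r^1, r^7} of size 2, {r^2, r^6} of size 2, {r^3, r^5} of size 2, {s, sr^2, ...} of size 4, {sr, sr^3, ...} of size 4.
Character table:
  irrep \ class              {e} (size 1)  {r^4} (size 1)  {r^1, r^7} (size 2)  {r^2, r^6} (size 2)  {r^3, r^5} (size 2)  {s, sr^2, ...} (size 4)  {sr, sr^3, ...} (size 4)
  chi_1 (triv)               1             1               1                    1                    1                    1                        1                       
  chi_2 (sign: r->1, s->-1)  1             1               1                    1                    1                    -1                       -1                      
  chi_3 (r->-1, s->1)        1             1               -1                   1                    -1                   1                        -1                      
  chi_4 (r->-1, s->-1)       1             1               -1                   1                    -1                   -1                       1                       
  chi_5 (2d, j=1)            2             -2              sqrt(2)              0                    -sqrt(2)             0                        0                       
  chi_6 (2d, j=2)            2             2               0                    -2                   0                    0                        0                       
  chi_7 (2d, j=3)            2             -2              -sqrt(2)             0                    sqrt(2)              0                        0                       

Spot check: chi_3 (r->-1, s->1) on {sr, sr^3, ...} = -1.

Proof sketch: D_8 has order 2*8 = 16 with 7 conjugacy classes, hence 7 irreducibles. Sum of squared dims 1 + 1 + 1 + 1 + 4 + 4 + 4 = 16 = |G|. Linear characters come from the abelianisation; the 2-dimensional irreps have character r^k -> 2*cos(2*pi*j*k/8), reflections -> 0.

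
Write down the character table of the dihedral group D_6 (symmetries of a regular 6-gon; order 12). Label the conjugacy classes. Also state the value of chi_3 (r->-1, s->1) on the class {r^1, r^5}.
Conjugacy classes: {e} of size 1, {r^3} of size 1, {r^1, r^5} of size 2, {r^2, r^4} of size 2, {s, sr^2, ...} of size 3, {sr, sr^3, ...} of size 3.
Character table:
  irrep \ class              {e} (size 1)  {r^3} (size 1)  {r^1, r^5} (size 2)  {r^2, r^4} (size 2)  {s, sr^2, ...} (size 3)  {sr, sr^3, ...} (size 3)
  chi_1 (triv)               1             1               1                    1                    1                        1                       
  chi_2 (sign: r->1, s->-1)  1             1               1                    1                    -1                       -1                      
  chi_3 (r->-1, s->1)        1             -1              -1                   1                    1                        -1                      
  chi_4 (r->-1, s->-1)       1             -1              -1                   1                    -1                       1                       
  chi_5 (2d, j=1)            2             -2              1                    -1                   0                        0                       
  chi_6 (2d, j=2)            2             2               -1                   -1                   0                        0                       

Spot check: chi_3 (r->-1, s->1) on {r^1, r^5} = -1.

Details: D_6 has order 2*6 = 12 with 6 conjugacy classes, hence 6 irreducibles. Sum of squared dims 1 + 1 + 1 + 1 + 4 + 4 = 12 = |G|. Linear characters come from the abelianisation; the 2-dimensional irreps have character r^k -> 2*cos(2*pi*j*k/6), reflections -> 0.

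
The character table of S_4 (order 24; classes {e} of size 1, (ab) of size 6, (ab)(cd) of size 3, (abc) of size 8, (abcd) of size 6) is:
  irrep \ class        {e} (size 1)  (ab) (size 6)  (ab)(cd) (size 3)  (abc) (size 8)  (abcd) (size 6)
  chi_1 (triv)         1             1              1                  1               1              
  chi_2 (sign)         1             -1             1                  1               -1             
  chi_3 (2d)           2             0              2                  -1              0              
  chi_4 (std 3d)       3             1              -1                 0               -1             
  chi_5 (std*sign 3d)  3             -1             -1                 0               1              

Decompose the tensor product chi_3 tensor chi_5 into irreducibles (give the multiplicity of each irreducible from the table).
chi_3 tensor chi_5 = chi_4 + chi_5 (all other irreducibles have multiplicity 0).

Justification: The character of a tensor product is the pointwise product (chi_3 * chi_5)(C) = chi_3(C) * chi_5(C):
  {e}: (2)*(3), (ab): (0)*(-1), (ab)(cd): (2)*(-1), (abc): (-1)*(0), (abcd): (0)*(1)
so (chi_3 * chi_5) takes values
  {e} -> 6, (ab) -> 0, (ab)(cd) -> -2, (abc) -> 0, (abcd) -> 0.
Now take the inner product of this character with each irreducible chi from the table, <chi_3*chi_5, chi> = (1/24) sum_C |C| (chi_3*chi_5)(C) conj(chi(C)):
  <chi_3*chi_5, chi_1> = (1/24)[1*(6)*conj(1) + 6*(0)*conj(1) + 3*(-2)*conj(1) + 8*(0)*conj(1) + 6*(0)*conj(1)]
      = (1/24)[(6) + (0) + (-6) + (0) + (0)] = 0/24 = 0
  <chi_3*chi_5, chi_2> = (1/24)[1*(6)*conj(1) + 6*(0)*conj(-1) + 3*(-2)*conj(1) + 8*(0)*conj(1) + 6*(0)*conj(-1)]
      = (1/24)[(6) + (0) + (-6) + (0) + (0)] = 0/24 = 0
  <chi_3*chi_5, chi_3> = (1/24)[1*(6)*conj(2) + 6*(0)*conj(0) + 3*(-2)*conj(2) + 8*(0)*conj(-1) + 6*(0)*conj(0)]
      = (1/24)[(12) + (0) + (-12) + (0) + (0)] = 0/24 = 0
  <chi_3*chi_5, chi_4> = (1/24)[1*(6)*conj(3) + 6*(0)*conj(1) + 3*(-2)*conj(-1) + 8*(0)*conj(0) + 6*(0)*conj(-1)]
      = (1/24)[(18) + (0) + (6) + (0) + (0)] = 24/24 = 1
  <chi_3*chi_5, chi_5> = (1/24)[1*(6)*conj(3) + 6*(0)*conj(-1) + 3*(-2)*conj(-1) + 8*(0)*conj(0) + 6*(0)*conj(1)]
      = (1/24)[(18) + (0) + (6) + (0) + (0)] = 24/24 = 1
Hence the multiplicities are chi_4: 1, chi_5: 1. Dimension check: dim(chi_3)*dim(chi_5) = 2*3 = 6 and sum (mult * dim) = 1*3 + 1*3 = 6.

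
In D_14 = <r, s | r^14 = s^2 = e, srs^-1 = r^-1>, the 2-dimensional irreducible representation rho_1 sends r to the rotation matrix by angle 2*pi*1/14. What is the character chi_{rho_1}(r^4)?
chi_{rho_1}(r^4) = 2*cos(2*pi*1*4/14) = -2*cos(3*pi/7)

Explanation: rho_1(r^4) is rotation by angle 2*pi*1*4/14, whose trace is 2*cos(2*pi*1*4/14) = -2*cos(3*pi/7).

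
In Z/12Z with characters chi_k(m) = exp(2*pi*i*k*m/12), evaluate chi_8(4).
chi_8(4) = zeta_12^32 = exp(-2*I*pi/3)

Explanation: chi_8(4) = zeta_12^(8*4) = zeta_12^32. Since zeta_12^12 = 1, this equals zeta_12^8 = exp(2*pi*i*8/12) = exp(-2*I*pi/3).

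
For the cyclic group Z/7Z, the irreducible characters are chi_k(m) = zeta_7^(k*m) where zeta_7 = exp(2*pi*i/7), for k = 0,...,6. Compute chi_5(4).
chi_5(4) = zeta_7^20 = exp(-2*I*pi/7)

Solution. chi_5(4) = zeta_7^(5*4) = zeta_7^20. Since zeta_7^7 = 1, this equals zeta_7^6 = exp(2*pi*i*6/7) = exp(-2*I*pi/7).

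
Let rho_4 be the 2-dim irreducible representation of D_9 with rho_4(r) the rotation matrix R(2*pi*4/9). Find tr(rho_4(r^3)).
chi_{rho_4}(r^3) = 2*cos(2*pi*4*3/9) = -1

Solution. rho_4(r^3) is rotation by angle 2*pi*4*3/9, whose trace is 2*cos(2*pi*4*3/9) = -1.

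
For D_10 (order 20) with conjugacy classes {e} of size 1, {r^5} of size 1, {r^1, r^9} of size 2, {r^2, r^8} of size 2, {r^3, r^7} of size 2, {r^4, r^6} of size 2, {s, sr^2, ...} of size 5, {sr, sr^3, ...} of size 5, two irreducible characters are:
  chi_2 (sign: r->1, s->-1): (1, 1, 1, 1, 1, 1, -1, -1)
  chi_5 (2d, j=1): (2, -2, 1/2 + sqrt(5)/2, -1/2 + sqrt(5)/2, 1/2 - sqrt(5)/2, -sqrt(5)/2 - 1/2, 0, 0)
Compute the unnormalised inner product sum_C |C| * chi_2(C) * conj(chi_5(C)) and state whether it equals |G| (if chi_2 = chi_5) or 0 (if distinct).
Sum = 0; so <chi_2, chi_5> = 0 (distinct irreducibles are orthogonal).

Reasoning: Compute term by term over conjugacy classes (|C| * chi_2(C) * conj(chi_5(C))):
  1*(1)*conj(2) + 1*(1)*conj(-2) + 2*(1)*conj(1/2 + sqrt(5)/2) + 2*(1)*conj(-1/2 + sqrt(5)/2) + 2*(1)*conj(1/2 - sqrt(5)/2) + 2*(1)*conj(-sqrt(5)/2 - 1/2) + 5*(-1)*conj(0) + 5*(-1)*conj(0)
  = (2) + (-2) + (1 + sqrt(5)) + (-1 + sqrt(5)) + (1 - sqrt(5)) + (-sqrt(5) - 1) + (0) + (0)
  = 0.
Dividing by |G| = 20 gives 0/20 = 0, matching the row-orthogonality relation <chi_2, chi_5> = [chi_2 = chi_5].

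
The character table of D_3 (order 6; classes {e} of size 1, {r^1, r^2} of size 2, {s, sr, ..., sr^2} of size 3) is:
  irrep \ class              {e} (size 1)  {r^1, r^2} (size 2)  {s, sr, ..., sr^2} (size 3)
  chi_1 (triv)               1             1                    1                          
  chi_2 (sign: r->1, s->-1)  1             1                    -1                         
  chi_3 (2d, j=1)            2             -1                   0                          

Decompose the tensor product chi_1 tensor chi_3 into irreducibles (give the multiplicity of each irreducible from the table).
chi_1 tensor chi_3 = chi_3 (all other irreducibles have multiplicity 0).

Details: The character of a tensor product is the pointwise product (chi_1 * chi_3)(C) = chi_1(C) * chi_3(C):
  {e}: (1)*(2), {r^1, r^2}: (1)*(-1), {s, sr, ..., sr^2}: (1)*(0)
so (chi_1 * chi_3) takes values
  {e} -> 2, {r^1, r^2} -> -1, {s, sr, ..., sr^2} -> 0.
Now take the inner product of this character with each irreducible chi from the table, <chi_1*chi_3, chi> = (1/6) sum_C |C| (chi_1*chi_3)(C) conj(chi(C)):
  <chi_1*chi_3, chi_1> = (1/6)[1*(2)*conj(1) + 2*(-1)*conj(1) + 3*(0)*conj(1)]
      = (1/6)[(2) + (-2) + (0)] = 0/6 = 0
  <chi_1*chi_3, chi_2> = (1/6)[1*(2)*conj(1) + 2*(-1)*conj(1) + 3*(0)*conj(-1)]
      = (1/6)[(2) + (-2) + (0)] = 0/6 = 0
  <chi_1*chi_3, chi_3> = (1/6)[1*(2)*conj(2) + 2*(-1)*conj(-1) + 3*(0)*conj(0)]
      = (1/6)[(4) + (2) + (0)] = 6/6 = 1
Hence the multiplicities are chi_3: 1. Dimension check: dim(chi_1)*dim(chi_3) = 1*2 = 2 and sum (mult * dim) = 1*2 = 2.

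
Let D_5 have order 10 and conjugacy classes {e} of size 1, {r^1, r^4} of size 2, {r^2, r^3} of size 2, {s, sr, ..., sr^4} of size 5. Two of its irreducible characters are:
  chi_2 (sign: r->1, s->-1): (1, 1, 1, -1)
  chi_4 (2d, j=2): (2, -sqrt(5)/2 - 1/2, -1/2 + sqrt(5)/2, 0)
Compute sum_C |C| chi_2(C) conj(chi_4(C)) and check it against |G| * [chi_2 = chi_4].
Sum = 0; so <chi_2, chi_4> = 0 (distinct irreducibles are orthogonal).

Reasoning: Compute term by term over conjugacy classes (|C| * chi_2(C) * conj(chi_4(C))):
  1*(1)*conj(2) + 2*(1)*conj(-sqrt(5)/2 - 1/2) + 2*(1)*conj(-1/2 + sqrt(5)/2) + 5*(-1)*conj(0)
  = (2) + (-sqrt(5) - 1) + (-1 + sqrt(5)) + (0)
  = 0.
Dividing by |G| = 10 gives 0/10 = 0, matching the row-orthogonality relation <chi_2, chi_4> = [chi_2 = chi_4].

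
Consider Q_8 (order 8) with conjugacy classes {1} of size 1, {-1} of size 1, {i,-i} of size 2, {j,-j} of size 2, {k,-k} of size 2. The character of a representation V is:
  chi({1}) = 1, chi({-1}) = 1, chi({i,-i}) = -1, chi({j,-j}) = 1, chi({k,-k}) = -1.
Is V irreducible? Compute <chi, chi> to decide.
Irreducible: <chi, chi> = 1.

Explanation: <chi, chi> = (1/|G|) sum_C |C| * |chi(C)|^2 = (1/8)[1*|1|^2 + 1*|1|^2 + 2*|-1|^2 + 2*|1|^2 + 2*|-1|^2]
  = (1/8)[(1) + (1) + (2) + (2) + (2)] = 8/8 = 1.
A character is irreducible iff <chi, chi> = 1, so this representation is irreducible.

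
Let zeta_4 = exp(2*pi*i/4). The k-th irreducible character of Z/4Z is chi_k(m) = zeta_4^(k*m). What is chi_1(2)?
chi_1(2) = zeta_4^2 = -1

Justification: chi_1(2) = zeta_4^(1*2) = zeta_4^2. Since zeta_4^4 = 1, this equals zeta_4^2 = exp(2*pi*i*2/4) = -1.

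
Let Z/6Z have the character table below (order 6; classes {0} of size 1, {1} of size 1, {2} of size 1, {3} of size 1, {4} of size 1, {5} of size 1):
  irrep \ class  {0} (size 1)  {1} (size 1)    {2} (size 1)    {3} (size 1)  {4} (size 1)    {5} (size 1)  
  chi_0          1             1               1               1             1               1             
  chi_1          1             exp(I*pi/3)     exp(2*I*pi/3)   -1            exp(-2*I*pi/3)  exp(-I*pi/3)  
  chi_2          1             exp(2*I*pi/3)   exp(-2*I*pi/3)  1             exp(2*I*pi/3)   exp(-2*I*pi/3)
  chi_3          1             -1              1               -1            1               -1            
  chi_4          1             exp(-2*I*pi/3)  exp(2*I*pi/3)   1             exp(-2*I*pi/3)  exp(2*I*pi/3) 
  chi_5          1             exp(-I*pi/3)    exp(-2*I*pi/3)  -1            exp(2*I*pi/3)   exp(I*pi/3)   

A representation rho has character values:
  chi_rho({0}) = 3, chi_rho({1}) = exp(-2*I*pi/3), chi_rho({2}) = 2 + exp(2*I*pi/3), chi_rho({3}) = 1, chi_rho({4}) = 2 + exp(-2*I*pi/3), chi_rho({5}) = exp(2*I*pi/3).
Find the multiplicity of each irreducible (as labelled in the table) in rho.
Multiplicities: chi_0: 1, chi_1: 0, chi_2: 0, chi_3: 1, chi_4: 1, chi_5: 0.

Why: Use <chi_rho, chi> = (1/|G|) sum_C |C| * chi_rho(C) * conj(chi(C)) with |G| = 6 for each irreducible chi in the table:
  <chi_rho, chi_0> = (1/6)[1*(3)*conj(1) + 1*(exp(-2*I*pi/3))*conj(1) + 1*(2 + exp(2*I*pi/3))*conj(1) + 1*(1)*conj(1) + 1*(2 + exp(-2*I*pi/3))*conj(1) + 1*(exp(2*I*pi/3))*conj(1)]
      = (1/6)[(3) + (exp(-2*I*pi/3)) + (2 + exp(2*I*pi/3)) + (1) + (2 + exp(-2*I*pi/3)) + (exp(2*I*pi/3))] = 6/6 = 1
  <chi_rho, chi_1> = (1/6)[1*(3)*conj(1) + 1*(exp(-2*I*pi/3))*conj(exp(I*pi/3)) + 1*(2 + exp(2*I*pi/3))*conj(exp(2*I*pi/3)) + 1*(1)*conj(-1) + 1*(2 + exp(-2*I*pi/3))*conj(exp(-2*I*pi/3)) + 1*(exp(2*I*pi/3))*conj(exp(-I*pi/3))]
      = (1/6)[(3) + (-1) + (1 + 2*exp(-2*I*pi/3)) + (-1) + (1 + 2*exp(2*I*pi/3)) + (-1)] = 0/6 = 0
  <chi_rho, chi_2> = (1/6)[1*(3)*conj(1) + 1*(exp(-2*I*pi/3))*conj(exp(2*I*pi/3)) + 1*(2 + exp(2*I*pi/3))*conj(exp(-2*I*pi/3)) + 1*(1)*conj(1) + 1*(2 + exp(-2*I*pi/3))*conj(exp(2*I*pi/3)) + 1*(exp(2*I*pi/3))*conj(exp(-2*I*pi/3))]
      = (1/6)[(3) + (exp(2*I*pi/3)) + (exp(-2*I*pi/3) + 2*exp(2*I*pi/3)) + (1) + (2*exp(-2*I*pi/3) + exp(2*I*pi/3)) + (exp(-2*I*pi/3))] = 0/6 = 0
  <chi_rho, chi_3> = (1/6)[1*(3)*conj(1) + 1*(exp(-2*I*pi/3))*conj(-1) + 1*(2 + exp(2*I*pi/3))*conj(1) + 1*(1)*conj(-1) + 1*(2 + exp(-2*I*pi/3))*conj(1) + 1*(exp(2*I*pi/3))*conj(-1)]
      = (1/6)[(3) + (-exp(-2*I*pi/3)) + (2 + exp(2*I*pi/3)) + (-1) + (2 + exp(-2*I*pi/3)) + (-exp(2*I*pi/3))] = 6/6 = 1
  <chi_rho, chi_4> = (1/6)[1*(3)*conj(1) + 1*(exp(-2*I*pi/3))*conj(exp(-2*I*pi/3)) + 1*(2 + exp(2*I*pi/3))*conj(exp(2*I*pi/3)) + 1*(1)*conj(1) + 1*(2 + exp(-2*I*pi/3))*conj(exp(-2*I*pi/3)) + 1*(exp(2*I*pi/3))*conj(exp(2*I*pi/3))]
      = (1/6)[(3) + (1) + (1 + 2*exp(-2*I*pi/3)) + (1) + (1 + 2*exp(2*I*pi/3)) + (1)] = 6/6 = 1
  <chi_rho, chi_5> = (1/6)[1*(3)*conj(1) + 1*(exp(-2*I*pi/3))*conj(exp(-I*pi/3)) + 1*(2 + exp(2*I*pi/3))*conj(exp(-2*I*pi/3)) + 1*(1)*conj(-1) + 1*(2 + exp(-2*I*pi/3))*conj(exp(2*I*pi/3)) + 1*(exp(2*I*pi/3))*conj(exp(I*pi/3))]
      = (1/6)[(3) + (exp(-I*pi/3)) + (exp(-2*I*pi/3) + 2*exp(2*I*pi/3)) + (-1) + (2*exp(-2*I*pi/3) + exp(2*I*pi/3)) + (exp(I*pi/3))] = 0/6 = 0
(Exp terms are combined using exp(i*s)*conj(exp(i*t)) = exp(i*(s-t)), and sums of them are collapsed using the identity that for every m > 1 the m distinct m-th roots of unity sum to 0, e.g. 1 + exp(2*I*pi/3) + exp(-2*I*pi/3) = 0.)
Dimension check: dim(rho) = sum (mult * dim) = 1*1 + 0*1 + 0*1 + 1*1 + 1*1 + 0*1 = 3 = chi_rho(e) = 3.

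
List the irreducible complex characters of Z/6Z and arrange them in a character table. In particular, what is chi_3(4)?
Character table of Z/6Z (irreps indexed chi_0,...,chi_5 with chi_k(m) = zeta_6^(k*m), zeta_6 = exp(2*pi*i/6)):
  irrep \ class  {0} (size 1)  {1} (size 1)    {2} (size 1)    {3} (size 1)  {4} (size 1)    {5} (size 1)  
  chi_0          1             1               1               1             1               1             
  chi_1          1             exp(I*pi/3)     exp(2*I*pi/3)   -1            exp(-2*I*pi/3)  exp(-I*pi/3)  
  chi_2          1             exp(2*I*pi/3)   exp(-2*I*pi/3)  1             exp(2*I*pi/3)   exp(-2*I*pi/3)
  chi_3          1             -1              1               -1            1               -1            
  chi_4          1             exp(-2*I*pi/3)  exp(2*I*pi/3)   1             exp(-2*I*pi/3)  exp(2*I*pi/3) 
  chi_5          1             exp(-I*pi/3)    exp(-2*I*pi/3)  -1            exp(2*I*pi/3)   exp(I*pi/3)   

Spot check: chi_3(4) = zeta_6^(3*4) = zeta_6^12 = 1.

Solution. Z/6Z is abelian, so all 6 irreducible complex representations are 1-dimensional. They are given by chi_k(m) = zeta_6^(k*m) for k = 0,...,5. Row orthogonality: sum_m chi_k(m) conj(chi_l(m)) = 6 * [k = l].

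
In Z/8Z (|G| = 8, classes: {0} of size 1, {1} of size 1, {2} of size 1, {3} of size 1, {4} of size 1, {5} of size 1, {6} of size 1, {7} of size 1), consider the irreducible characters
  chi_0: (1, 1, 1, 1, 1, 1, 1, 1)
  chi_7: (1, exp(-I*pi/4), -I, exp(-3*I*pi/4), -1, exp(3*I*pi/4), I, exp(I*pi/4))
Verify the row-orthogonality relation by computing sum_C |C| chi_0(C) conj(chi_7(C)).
Sum = 0; so <chi_0, chi_7> = 0 (distinct irreducibles are orthogonal).

Derivation: Compute term by term over conjugacy classes (|C| * chi_0(C) * conj(chi_7(C))):
  1*(1)*conj(1) + 1*(1)*conj(exp(-I*pi/4)) + 1*(1)*conj(-I) + 1*(1)*conj(exp(-3*I*pi/4)) + 1*(1)*conj(-1) + 1*(1)*conj(exp(3*I*pi/4)) + 1*(1)*conj(I) + 1*(1)*conj(exp(I*pi/4))
  = (1) + (exp(I*pi/4)) + (I) + (exp(3*I*pi/4)) + (-1) + (exp(-3*I*pi/4)) + (-I) + (exp(-I*pi/4))
  = 0.
(Exp terms are combined using exp(i*s)*conj(exp(i*t)) = exp(i*(s-t)), and sums of them are collapsed using the identity that for every m > 1 the m distinct m-th roots of unity sum to 0, e.g. 1 + exp(2*I*pi/3) + exp(-2*I*pi/3) = 0.)
Dividing by |G| = 8 gives 0/8 = 0, matching the row-orthogonality relation <chi_0, chi_7> = [chi_0 = chi_7].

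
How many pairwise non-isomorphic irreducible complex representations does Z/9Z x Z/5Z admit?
45

The number of irreducible complex representations of a finite group equals its number of conjugacy classes. Z/9Z x Z/5Z is abelian of order 45, so every element is its own conjugacy class: 45 classes, so Z/9Z x Z/5Z (order 45) has exactly 45 irreducible complex representations.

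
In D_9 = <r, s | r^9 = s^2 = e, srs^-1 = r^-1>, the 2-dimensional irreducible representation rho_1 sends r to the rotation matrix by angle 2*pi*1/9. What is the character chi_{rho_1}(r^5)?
chi_{rho_1}(r^5) = 2*cos(2*pi*1*5/9) = -2*cos(pi/9)

Proof sketch: rho_1(r^5) is rotation by angle 2*pi*1*5/9, whose trace is 2*cos(2*pi*1*5/9) = -2*cos(pi/9).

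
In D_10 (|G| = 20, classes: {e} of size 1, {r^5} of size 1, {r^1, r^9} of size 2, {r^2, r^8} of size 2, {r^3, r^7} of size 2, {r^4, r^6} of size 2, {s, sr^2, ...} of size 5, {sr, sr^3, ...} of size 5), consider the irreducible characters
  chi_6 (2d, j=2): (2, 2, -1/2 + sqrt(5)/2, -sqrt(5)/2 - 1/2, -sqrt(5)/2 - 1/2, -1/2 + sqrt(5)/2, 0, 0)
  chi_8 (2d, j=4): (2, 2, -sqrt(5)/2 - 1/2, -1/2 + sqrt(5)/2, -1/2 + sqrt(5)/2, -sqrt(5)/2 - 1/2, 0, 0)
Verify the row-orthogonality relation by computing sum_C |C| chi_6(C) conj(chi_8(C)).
Sum = 0; so <chi_6, chi_8> = 0 (distinct irreducibles are orthogonal).

Derivation: Compute term by term over conjugacy classes (|C| * chi_6(C) * conj(chi_8(C))):
  1*(2)*conj(2) + 1*(2)*conj(2) + 2*(-1/2 + sqrt(5)/2)*conj(-sqrt(5)/2 - 1/2) + 2*(-sqrt(5)/2 - 1/2)*conj(-1/2 + sqrt(5)/2) + 2*(-sqrt(5)/2 - 1/2)*conj(-1/2 + sqrt(5)/2) + 2*(-1/2 + sqrt(5)/2)*conj(-sqrt(5)/2 - 1/2) + 5*(0)*conj(0) + 5*(0)*conj(0)
  = (4) + (4) + (-2) + (-2) + (-2) + (-2) + (0) + (0)
  = 0.
Dividing by |G| = 20 gives 0/20 = 0, matching the row-orthogonality relation <chi_6, chi_8> = [chi_6 = chi_8].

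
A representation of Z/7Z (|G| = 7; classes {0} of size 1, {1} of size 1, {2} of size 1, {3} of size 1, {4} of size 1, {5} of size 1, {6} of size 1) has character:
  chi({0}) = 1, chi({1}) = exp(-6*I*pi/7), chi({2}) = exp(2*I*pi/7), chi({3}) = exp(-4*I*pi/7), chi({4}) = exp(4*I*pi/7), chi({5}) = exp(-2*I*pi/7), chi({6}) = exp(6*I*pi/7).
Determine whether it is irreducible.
Irreducible: <chi, chi> = 1.

Derivation: <chi, chi> = (1/|G|) sum_C |C| * |chi(C)|^2 = (1/7)[1*|1|^2 + 1*|exp(-6*I*pi/7)|^2 + 1*|exp(2*I*pi/7)|^2 + 1*|exp(-4*I*pi/7)|^2 + 1*|exp(4*I*pi/7)|^2 + 1*|exp(-2*I*pi/7)|^2 + 1*|exp(6*I*pi/7)|^2]
  = (1/7)[(1) + (1) + (1) + (1) + (1) + (1) + (1)] = 7/7 = 1.
(Exp terms are combined using exp(i*s)*conj(exp(i*t)) = exp(i*(s-t)), and sums of them are collapsed using the identity that for every m > 1 the m distinct m-th roots of unity sum to 0, e.g. 1 + exp(2*I*pi/3) + exp(-2*I*pi/3) = 0.)
A character is irreducible iff <chi, chi> = 1, so this representation is irreducible.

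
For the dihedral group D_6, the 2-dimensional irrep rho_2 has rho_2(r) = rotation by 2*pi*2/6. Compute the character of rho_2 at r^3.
chi_{rho_2}(r^3) = 2*cos(2*pi*2*3/6) = 2

rho_2(r^3) is rotation by angle 2*pi*2*3/6, whose trace is 2*cos(2*pi*2*3/6) = 2.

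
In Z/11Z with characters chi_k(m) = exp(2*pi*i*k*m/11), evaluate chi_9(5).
chi_9(5) = zeta_11^45 = exp(2*I*pi/11)

Explanation: chi_9(5) = zeta_11^(9*5) = zeta_11^45. Since zeta_11^11 = 1, this equals zeta_11^1 = exp(2*pi*i*1/11) = exp(2*I*pi/11).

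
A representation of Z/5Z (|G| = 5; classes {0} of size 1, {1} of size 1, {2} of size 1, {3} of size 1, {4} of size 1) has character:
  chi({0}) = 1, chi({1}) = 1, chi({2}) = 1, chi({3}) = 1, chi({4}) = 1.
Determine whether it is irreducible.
Irreducible: <chi, chi> = 1.

<chi, chi> = (1/|G|) sum_C |C| * |chi(C)|^2 = (1/5)[1*|1|^2 + 1*|1|^2 + 1*|1|^2 + 1*|1|^2 + 1*|1|^2]
  = (1/5)[(1) + (1) + (1) + (1) + (1)] = 5/5 = 1.
(Exp terms are combined using exp(i*s)*conj(exp(i*t)) = exp(i*(s-t)), and sums of them are collapsed using the identity that for every m > 1 the m distinct m-th roots of unity sum to 0, e.g. 1 + exp(2*I*pi/3) + exp(-2*I*pi/3) = 0.)
A character is irreducible iff <chi, chi> = 1, so this representation is irreducible.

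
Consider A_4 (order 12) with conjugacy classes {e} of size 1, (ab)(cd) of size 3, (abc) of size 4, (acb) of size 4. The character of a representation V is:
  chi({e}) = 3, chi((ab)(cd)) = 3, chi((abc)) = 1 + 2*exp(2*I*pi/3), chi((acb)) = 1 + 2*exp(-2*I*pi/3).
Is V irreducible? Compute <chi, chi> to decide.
Not irreducible (reducible): <chi, chi> = 5 > 1.

Proof sketch: <chi, chi> = (1/|G|) sum_C |C| * |chi(C)|^2 = (1/12)[1*|3|^2 + 3*|3|^2 + 4*|1 + 2*exp(2*I*pi/3)|^2 + 4*|1 + 2*exp(-2*I*pi/3)|^2]
  = (1/12)[(9) + (27) + (12) + (12)] = 60/12 = 5.
(Exp terms are combined using exp(i*s)*conj(exp(i*t)) = exp(i*(s-t)), and sums of them are collapsed using the identity that for every m > 1 the m distinct m-th roots of unity sum to 0, e.g. 1 + exp(2*I*pi/3) + exp(-2*I*pi/3) = 0.)
A character is irreducible iff <chi, chi> = 1, so this representation is reducible.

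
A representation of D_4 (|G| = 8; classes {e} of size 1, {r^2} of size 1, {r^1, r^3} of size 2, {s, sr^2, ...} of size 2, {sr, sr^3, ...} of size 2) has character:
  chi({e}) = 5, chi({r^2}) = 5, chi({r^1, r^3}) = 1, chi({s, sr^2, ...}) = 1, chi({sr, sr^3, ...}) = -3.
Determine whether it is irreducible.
Not irreducible (reducible): <chi, chi> = 9 > 1.

Reasoning: <chi, chi> = (1/|G|) sum_C |C| * |chi(C)|^2 = (1/8)[1*|5|^2 + 1*|5|^2 + 2*|1|^2 + 2*|1|^2 + 2*|-3|^2]
  = (1/8)[(25) + (25) + (2) + (2) + (18)] = 72/8 = 9.
A character is irreducible iff <chi, chi> = 1, so this representation is reducible.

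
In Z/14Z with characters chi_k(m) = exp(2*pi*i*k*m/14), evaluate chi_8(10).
chi_8(10) = zeta_14^80 = exp(-4*I*pi/7)

Proof sketch: chi_8(10) = zeta_14^(8*10) = zeta_14^80. Since zeta_14^14 = 1, this equals zeta_14^10 = exp(2*pi*i*10/14) = exp(-4*I*pi/7).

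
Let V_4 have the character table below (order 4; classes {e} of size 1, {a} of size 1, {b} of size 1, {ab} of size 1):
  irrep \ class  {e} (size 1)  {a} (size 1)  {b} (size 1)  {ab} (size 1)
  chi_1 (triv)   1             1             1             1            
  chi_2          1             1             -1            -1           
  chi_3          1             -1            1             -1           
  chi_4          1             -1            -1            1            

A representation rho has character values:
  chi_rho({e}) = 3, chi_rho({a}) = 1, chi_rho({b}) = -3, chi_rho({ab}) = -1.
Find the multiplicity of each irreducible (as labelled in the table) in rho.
Multiplicities: chi_1: 0, chi_2: 2, chi_3: 0, chi_4: 1.

Working: Use <chi_rho, chi> = (1/|G|) sum_C |C| * chi_rho(C) * conj(chi(C)) with |G| = 4 for each irreducible chi in the table:
  <chi_rho, chi_1> = (1/4)[1*(3)*conj(1) + 1*(1)*conj(1) + 1*(-3)*conj(1) + 1*(-1)*conj(1)]
      = (1/4)[(3) + (1) + (-3) + (-1)] = 0/4 = 0
  <chi_rho, chi_2> = (1/4)[1*(3)*conj(1) + 1*(1)*conj(1) + 1*(-3)*conj(-1) + 1*(-1)*conj(-1)]
      = (1/4)[(3) + (1) + (3) + (1)] = 8/4 = 2
  <chi_rho, chi_3> = (1/4)[1*(3)*conj(1) + 1*(1)*conj(-1) + 1*(-3)*conj(1) + 1*(-1)*conj(-1)]
      = (1/4)[(3) + (-1) + (-3) + (1)] = 0/4 = 0
  <chi_rho, chi_4> = (1/4)[1*(3)*conj(1) + 1*(1)*conj(-1) + 1*(-3)*conj(-1) + 1*(-1)*conj(1)]
      = (1/4)[(3) + (-1) + (3) + (-1)] = 4/4 = 1
Dimension check: dim(rho) = sum (mult * dim) = 0*1 + 2*1 + 0*1 + 1*1 = 3 = chi_rho(e) = 3.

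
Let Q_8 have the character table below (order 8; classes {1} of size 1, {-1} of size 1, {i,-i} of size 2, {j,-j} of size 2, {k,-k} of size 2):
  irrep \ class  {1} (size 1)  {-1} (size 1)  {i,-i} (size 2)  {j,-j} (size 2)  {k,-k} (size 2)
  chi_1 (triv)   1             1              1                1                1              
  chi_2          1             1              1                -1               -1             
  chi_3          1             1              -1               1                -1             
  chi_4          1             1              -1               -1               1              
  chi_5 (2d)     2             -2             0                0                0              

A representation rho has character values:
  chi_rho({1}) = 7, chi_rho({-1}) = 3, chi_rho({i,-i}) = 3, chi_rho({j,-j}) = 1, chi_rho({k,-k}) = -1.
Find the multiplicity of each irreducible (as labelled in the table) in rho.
Multiplicities: chi_1: 2, chi_2: 2, chi_3: 1, chi_4: 0, chi_5: 1.

Working: Use <chi_rho, chi> = (1/|G|) sum_C |C| * chi_rho(C) * conj(chi(C)) with |G| = 8 for each irreducible chi in the table:
  <chi_rho, chi_1> = (1/8)[1*(7)*conj(1) + 1*(3)*conj(1) + 2*(3)*conj(1) + 2*(1)*conj(1) + 2*(-1)*conj(1)]
      = (1/8)[(7) + (3) + (6) + (2) + (-2)] = 16/8 = 2
  <chi_rho, chi_2> = (1/8)[1*(7)*conj(1) + 1*(3)*conj(1) + 2*(3)*conj(1) + 2*(1)*conj(-1) + 2*(-1)*conj(-1)]
      = (1/8)[(7) + (3) + (6) + (-2) + (2)] = 16/8 = 2
  <chi_rho, chi_3> = (1/8)[1*(7)*conj(1) + 1*(3)*conj(1) + 2*(3)*conj(-1) + 2*(1)*conj(1) + 2*(-1)*conj(-1)]
      = (1/8)[(7) + (3) + (-6) + (2) + (2)] = 8/8 = 1
  <chi_rho, chi_4> = (1/8)[1*(7)*conj(1) + 1*(3)*conj(1) + 2*(3)*conj(-1) + 2*(1)*conj(-1) + 2*(-1)*conj(1)]
      = (1/8)[(7) + (3) + (-6) + (-2) + (-2)] = 0/8 = 0
  <chi_rho, chi_5> = (1/8)[1*(7)*conj(2) + 1*(3)*conj(-2) + 2*(3)*conj(0) + 2*(1)*conj(0) + 2*(-1)*conj(0)]
      = (1/8)[(14) + (-6) + (0) + (0) + (0)] = 8/8 = 1
Dimension check: dim(rho) = sum (mult * dim) = 2*1 + 2*1 + 1*1 + 0*1 + 1*2 = 7 = chi_rho(e) = 7.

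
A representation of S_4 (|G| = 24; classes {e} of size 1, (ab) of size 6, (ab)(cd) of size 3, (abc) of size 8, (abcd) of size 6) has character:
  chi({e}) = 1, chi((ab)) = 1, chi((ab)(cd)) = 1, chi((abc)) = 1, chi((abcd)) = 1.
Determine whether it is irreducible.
Irreducible: <chi, chi> = 1.

Working: <chi, chi> = (1/|G|) sum_C |C| * |chi(C)|^2 = (1/24)[1*|1|^2 + 6*|1|^2 + 3*|1|^2 + 8*|1|^2 + 6*|1|^2]
  = (1/24)[(1) + (6) + (3) + (8) + (6)] = 24/24 = 1.
A character is irreducible iff <chi, chi> = 1, so this representation is irreducible.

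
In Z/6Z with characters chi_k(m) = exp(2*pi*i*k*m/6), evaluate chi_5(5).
chi_5(5) = zeta_6^25 = exp(I*pi/3)

Derivation: chi_5(5) = zeta_6^(5*5) = zeta_6^25. Since zeta_6^6 = 1, this equals zeta_6^1 = exp(2*pi*i*1/6) = exp(I*pi/3).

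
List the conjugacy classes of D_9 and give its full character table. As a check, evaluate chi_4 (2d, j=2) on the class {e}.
Conjugacy classes: {e} of size 1, {r^1, r^8} of size 2, {r^2, r^7} of size 2, {r^3, r^6} of size 2, {r^4, r^5} of size 2, {s, sr, ..., sr^8} of size 9.
Character table:
  irrep \ class              {e} (size 1)  {r^1, r^8} (size 2)  {r^2, r^7} (size 2)  {r^3, r^6} (size 2)  {r^4, r^5} (size 2)  {s, sr, ..., sr^8} (size 9)
  chi_1 (triv)               1             1                    1                    1                    1                    1                          
  chi_2 (sign: r->1, s->-1)  1             1                    1                    1                    1                    -1                         
  chi_3 (2d, j=1)            2             2*cos(2*pi/9)        2*cos(4*pi/9)        -1                   -2*cos(pi/9)         0                          
  chi_4 (2d, j=2)            2             2*cos(4*pi/9)        -2*cos(pi/9)         -1                   2*cos(2*pi/9)        0                          
  chi_5 (2d, j=3)            2             -1                   -1                   2                    -1                   0                          
  chi_6 (2d, j=4)            2             -2*cos(pi/9)         2*cos(2*pi/9)        -1                   2*cos(4*pi/9)        0                          

Spot check: chi_4 (2d, j=2) on {e} = 2.

Details: D_9 has order 2*9 = 18 with 6 conjugacy classes, hence 6 irreducibles. Sum of squared dims 1 + 1 + 4 + 4 + 4 + 4 = 18 = |G|. Linear characters come from the abelianisation; the 2-dimensional irreps have character r^k -> 2*cos(2*pi*j*k/9), reflections -> 0.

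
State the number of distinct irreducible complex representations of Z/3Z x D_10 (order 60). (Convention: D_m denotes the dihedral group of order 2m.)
24

Argument: The number of irreducible complex representations of a finite group equals its number of conjugacy classes. For a direct product, #classes(G x H) = #classes(G) * #classes(H). Z/3Z has 3 classes (abelian), D_10 has 8 classes, so 3 * 8 = 24, so Z/3Z x D_10 (order 60) has exactly 24 irreducible complex representations.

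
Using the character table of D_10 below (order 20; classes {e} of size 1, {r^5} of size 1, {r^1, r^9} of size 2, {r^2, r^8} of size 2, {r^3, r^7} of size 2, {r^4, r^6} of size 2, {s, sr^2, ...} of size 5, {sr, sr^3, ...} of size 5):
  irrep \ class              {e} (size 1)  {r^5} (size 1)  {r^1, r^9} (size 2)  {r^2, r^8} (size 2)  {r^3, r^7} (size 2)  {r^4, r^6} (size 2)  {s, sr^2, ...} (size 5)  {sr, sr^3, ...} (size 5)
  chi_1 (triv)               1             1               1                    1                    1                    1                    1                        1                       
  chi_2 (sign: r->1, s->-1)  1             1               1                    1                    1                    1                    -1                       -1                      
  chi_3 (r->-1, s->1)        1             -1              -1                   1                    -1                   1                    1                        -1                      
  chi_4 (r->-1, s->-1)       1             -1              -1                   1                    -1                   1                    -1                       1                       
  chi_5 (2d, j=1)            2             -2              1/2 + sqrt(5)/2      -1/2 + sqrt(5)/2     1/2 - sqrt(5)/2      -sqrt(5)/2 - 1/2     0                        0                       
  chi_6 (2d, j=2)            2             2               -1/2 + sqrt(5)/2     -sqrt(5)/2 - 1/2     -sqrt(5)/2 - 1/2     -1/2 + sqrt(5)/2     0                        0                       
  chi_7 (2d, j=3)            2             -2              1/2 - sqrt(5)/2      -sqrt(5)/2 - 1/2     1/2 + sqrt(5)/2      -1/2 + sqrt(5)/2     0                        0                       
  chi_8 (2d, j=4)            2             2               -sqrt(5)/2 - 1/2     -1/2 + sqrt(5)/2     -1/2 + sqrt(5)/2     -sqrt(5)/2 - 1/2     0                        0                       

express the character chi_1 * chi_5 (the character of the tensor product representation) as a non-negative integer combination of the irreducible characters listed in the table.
chi_1 tensor chi_5 = chi_5 (all other irreducibles have multiplicity 0).

Justification: The character of a tensor product is the pointwise product (chi_1 * chi_5)(C) = chi_1(C) * chi_5(C):
  {e}: (1)*(2), {r^5}: (1)*(-2), {r^1, r^9}: (1)*(1/2 + sqrt(5)/2), {r^2, r^8}: (1)*(-1/2 + sqrt(5)/2), {r^3, r^7}: (1)*(1/2 - sqrt(5)/2), {r^4, r^6}: (1)*(-sqrt(5)/2 - 1/2), {s, sr^2, ...}: (1)*(0), {sr, sr^3, ...}: (1)*(0)
so (chi_1 * chi_5) takes values
  {e} -> 2, {r^5} -> -2, {r^1, r^9} -> 1/2 + sqrt(5)/2, {r^2, r^8} -> -1/2 + sqrt(5)/2, {r^3, r^7} -> 1/2 - sqrt(5)/2, {r^4, r^6} -> -sqrt(5)/2 - 1/2, {s, sr^2, ...} -> 0, {sr, sr^3, ...} -> 0.
Now take the inner product of this character with each irreducible chi from the table, <chi_1*chi_5, chi> = (1/20) sum_C |C| (chi_1*chi_5)(C) conj(chi(C)):
  <chi_1*chi_5, chi_1> = (1/20)[1*(2)*conj(1) + 1*(-2)*conj(1) + 2*(1/2 + sqrt(5)/2)*conj(1) + 2*(-1/2 + sqrt(5)/2)*conj(1) + 2*(1/2 - sqrt(5)/2)*conj(1) + 2*(-sqrt(5)/2 - 1/2)*conj(1) + 5*(0)*conj(1) + 5*(0)*conj(1)]
      = (1/20)[(2) + (-2) + (1 + sqrt(5)) + (-1 + sqrt(5)) + (1 - sqrt(5)) + (-sqrt(5) - 1) + (0) + (0)] = 0/20 = 0
  <chi_1*chi_5, chi_2> = (1/20)[1*(2)*conj(1) + 1*(-2)*conj(1) + 2*(1/2 + sqrt(5)/2)*conj(1) + 2*(-1/2 + sqrt(5)/2)*conj(1) + 2*(1/2 - sqrt(5)/2)*conj(1) + 2*(-sqrt(5)/2 - 1/2)*conj(1) + 5*(0)*conj(-1) + 5*(0)*conj(-1)]
      = (1/20)[(2) + (-2) + (1 + sqrt(5)) + (-1 + sqrt(5)) + (1 - sqrt(5)) + (-sqrt(5) - 1) + (0) + (0)] = 0/20 = 0
  <chi_1*chi_5, chi_3> = (1/20)[1*(2)*conj(1) + 1*(-2)*conj(-1) + 2*(1/2 + sqrt(5)/2)*conj(-1) + 2*(-1/2 + sqrt(5)/2)*conj(1) + 2*(1/2 - sqrt(5)/2)*conj(-1) + 2*(-sqrt(5)/2 - 1/2)*conj(1) + 5*(0)*conj(1) + 5*(0)*conj(-1)]
      = (1/20)[(2) + (2) + (-sqrt(5) - 1) + (-1 + sqrt(5)) + (-1 + sqrt(5)) + (-sqrt(5) - 1) + (0) + (0)] = 0/20 = 0
  <chi_1*chi_5, chi_4> = (1/20)[1*(2)*conj(1) + 1*(-2)*conj(-1) + 2*(1/2 + sqrt(5)/2)*conj(-1) + 2*(-1/2 + sqrt(5)/2)*conj(1) + 2*(1/2 - sqrt(5)/2)*conj(-1) + 2*(-sqrt(5)/2 - 1/2)*conj(1) + 5*(0)*conj(-1) + 5*(0)*conj(1)]
      = (1/20)[(2) + (2) + (-sqrt(5) - 1) + (-1 + sqrt(5)) + (-1 + sqrt(5)) + (-sqrt(5) - 1) + (0) + (0)] = 0/20 = 0
  <chi_1*chi_5, chi_5> = (1/20)[1*(2)*conj(2) + 1*(-2)*conj(-2) + 2*(1/2 + sqrt(5)/2)*conj(1/2 + sqrt(5)/2) + 2*(-1/2 + sqrt(5)/2)*conj(-1/2 + sqrt(5)/2) + 2*(1/2 - sqrt(5)/2)*conj(1/2 - sqrt(5)/2) + 2*(-sqrt(5)/2 - 1/2)*conj(-sqrt(5)/2 - 1/2) + 5*(0)*conj(0) + 5*(0)*conj(0)]
      = (1/20)[(4) + (4) + (sqrt(5) + 3) + (3 - sqrt(5)) + (3 - sqrt(5)) + (sqrt(5) + 3) + (0) + (0)] = 20/20 = 1
  <chi_1*chi_5, chi_6> = (1/20)[1*(2)*conj(2) + 1*(-2)*conj(2) + 2*(1/2 + sqrt(5)/2)*conj(-1/2 + sqrt(5)/2) + 2*(-1/2 + sqrt(5)/2)*conj(-sqrt(5)/2 - 1/2) + 2*(1/2 - sqrt(5)/2)*conj(-sqrt(5)/2 - 1/2) + 2*(-sqrt(5)/2 - 1/2)*conj(-1/2 + sqrt(5)/2) + 5*(0)*conj(0) + 5*(0)*conj(0)]
      = (1/20)[(4) + (-4) + (2) + (-2) + (2) + (-2) + (0) + (0)] = 0/20 = 0
  <chi_1*chi_5, chi_7> = (1/20)[1*(2)*conj(2) + 1*(-2)*conj(-2) + 2*(1/2 + sqrt(5)/2)*conj(1/2 - sqrt(5)/2) + 2*(-1/2 + sqrt(5)/2)*conj(-sqrt(5)/2 - 1/2) + 2*(1/2 - sqrt(5)/2)*conj(1/2 + sqrt(5)/2) + 2*(-sqrt(5)/2 - 1/2)*conj(-1/2 + sqrt(5)/2) + 5*(0)*conj(0) + 5*(0)*conj(0)]
      = (1/20)[(4) + (4) + (-2) + (-2) + (-2) + (-2) + (0) + (0)] = 0/20 = 0
  <chi_1*chi_5, chi_8> = (1/20)[1*(2)*conj(2) + 1*(-2)*conj(2) + 2*(1/2 + sqrt(5)/2)*conj(-sqrt(5)/2 - 1/2) + 2*(-1/2 + sqrt(5)/2)*conj(-1/2 + sqrt(5)/2) + 2*(1/2 - sqrt(5)/2)*conj(-1/2 + sqrt(5)/2) + 2*(-sqrt(5)/2 - 1/2)*conj(-sqrt(5)/2 - 1/2) + 5*(0)*conj(0) + 5*(0)*conj(0)]
      = (1/20)[(4) + (-4) + (-3 - sqrt(5)) + (3 - sqrt(5)) + (-3 + sqrt(5)) + (sqrt(5) + 3) + (0) + (0)] = 0/20 = 0
Hence the multiplicities are chi_5: 1. Dimension check: dim(chi_1)*dim(chi_5) = 1*2 = 2 and sum (mult * dim) = 1*2 = 2.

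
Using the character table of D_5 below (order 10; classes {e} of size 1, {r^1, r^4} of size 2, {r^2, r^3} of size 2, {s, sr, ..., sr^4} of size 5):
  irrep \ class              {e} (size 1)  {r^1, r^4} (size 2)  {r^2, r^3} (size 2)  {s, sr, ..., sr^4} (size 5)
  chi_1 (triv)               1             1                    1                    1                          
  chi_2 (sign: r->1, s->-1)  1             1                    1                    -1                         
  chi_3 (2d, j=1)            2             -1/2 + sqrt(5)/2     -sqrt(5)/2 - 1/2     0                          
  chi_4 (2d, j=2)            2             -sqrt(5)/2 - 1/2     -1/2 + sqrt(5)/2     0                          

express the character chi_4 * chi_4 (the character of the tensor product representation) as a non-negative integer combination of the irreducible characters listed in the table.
chi_4 tensor chi_4 = chi_1 + chi_2 + chi_3 (all other irreducibles have multiplicity 0).

Explanation: The character of a tensor product is the pointwise product (chi_4 * chi_4)(C) = chi_4(C) * chi_4(C):
  {e}: (2)*(2), {r^1, r^4}: (-sqrt(5)/2 - 1/2)*(-sqrt(5)/2 - 1/2), {r^2, r^3}: (-1/2 + sqrt(5)/2)*(-1/2 + sqrt(5)/2), {s, sr, ..., sr^4}: (0)*(0)
so (chi_4 * chi_4) takes values
  {e} -> 4, {r^1, r^4} -> sqrt(5)/2 + 3/2, {r^2, r^3} -> 3/2 - sqrt(5)/2, {s, sr, ..., sr^4} -> 0.
Now take the inner product of this character with each irreducible chi from the table, <chi_4*chi_4, chi> = (1/10) sum_C |C| (chi_4*chi_4)(C) conj(chi(C)):
  <chi_4*chi_4, chi_1> = (1/10)[1*(4)*conj(1) + 2*(sqrt(5)/2 + 3/2)*conj(1) + 2*(3/2 - sqrt(5)/2)*conj(1) + 5*(0)*conj(1)]
      = (1/10)[(4) + (sqrt(5) + 3) + (3 - sqrt(5)) + (0)] = 10/10 = 1
  <chi_4*chi_4, chi_2> = (1/10)[1*(4)*conj(1) + 2*(sqrt(5)/2 + 3/2)*conj(1) + 2*(3/2 - sqrt(5)/2)*conj(1) + 5*(0)*conj(-1)]
      = (1/10)[(4) + (sqrt(5) + 3) + (3 - sqrt(5)) + (0)] = 10/10 = 1
  <chi_4*chi_4, chi_3> = (1/10)[1*(4)*conj(2) + 2*(sqrt(5)/2 + 3/2)*conj(-1/2 + sqrt(5)/2) + 2*(3/2 - sqrt(5)/2)*conj(-sqrt(5)/2 - 1/2) + 5*(0)*conj(0)]
      = (1/10)[(8) + (1 + sqrt(5)) + (1 - sqrt(5)) + (0)] = 10/10 = 1
  <chi_4*chi_4, chi_4> = (1/10)[1*(4)*conj(2) + 2*(sqrt(5)/2 + 3/2)*conj(-sqrt(5)/2 - 1/2) + 2*(3/2 - sqrt(5)/2)*conj(-1/2 + sqrt(5)/2) + 5*(0)*conj(0)]
      = (1/10)[(8) + (-2*sqrt(5) - 4) + (-4 + 2*sqrt(5)) + (0)] = 0/10 = 0
Hence the multiplicities are chi_1: 1, chi_2: 1, chi_3: 1. Dimension check: dim(chi_4)*dim(chi_4) = 2*2 = 4 and sum (mult * dim) = 1*1 + 1*1 + 1*2 = 4.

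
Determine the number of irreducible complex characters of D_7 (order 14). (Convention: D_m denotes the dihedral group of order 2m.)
5

Justification: The number of irreducible complex representations of a finite group equals its number of conjugacy classes. D_7 has 5 conjugacy classes ((n+3)/2 for n odd), so D_7 (order 14) has exactly 5 irreducible complex representations.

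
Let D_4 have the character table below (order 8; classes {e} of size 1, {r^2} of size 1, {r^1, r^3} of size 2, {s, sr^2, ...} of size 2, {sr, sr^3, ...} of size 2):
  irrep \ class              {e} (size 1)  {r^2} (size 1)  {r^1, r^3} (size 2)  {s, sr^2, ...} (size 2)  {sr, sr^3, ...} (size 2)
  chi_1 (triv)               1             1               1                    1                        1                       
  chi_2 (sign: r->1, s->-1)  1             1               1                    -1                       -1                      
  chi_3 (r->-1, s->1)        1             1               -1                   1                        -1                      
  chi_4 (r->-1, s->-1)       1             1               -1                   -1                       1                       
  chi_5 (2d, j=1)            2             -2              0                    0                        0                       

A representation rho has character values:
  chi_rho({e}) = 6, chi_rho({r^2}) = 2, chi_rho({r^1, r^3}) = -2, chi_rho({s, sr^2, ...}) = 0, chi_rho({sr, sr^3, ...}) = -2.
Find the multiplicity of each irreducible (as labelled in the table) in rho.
Multiplicities: chi_1: 0, chi_2: 1, chi_3: 2, chi_4: 1, chi_5: 1.

Details: Use <chi_rho, chi> = (1/|G|) sum_C |C| * chi_rho(C) * conj(chi(C)) with |G| = 8 for each irreducible chi in the table:
  <chi_rho, chi_1> = (1/8)[1*(6)*conj(1) + 1*(2)*conj(1) + 2*(-2)*conj(1) + 2*(0)*conj(1) + 2*(-2)*conj(1)]
      = (1/8)[(6) + (2) + (-4) + (0) + (-4)] = 0/8 = 0
  <chi_rho, chi_2> = (1/8)[1*(6)*conj(1) + 1*(2)*conj(1) + 2*(-2)*conj(1) + 2*(0)*conj(-1) + 2*(-2)*conj(-1)]
      = (1/8)[(6) + (2) + (-4) + (0) + (4)] = 8/8 = 1
  <chi_rho, chi_3> = (1/8)[1*(6)*conj(1) + 1*(2)*conj(1) + 2*(-2)*conj(-1) + 2*(0)*conj(1) + 2*(-2)*conj(-1)]
      = (1/8)[(6) + (2) + (4) + (0) + (4)] = 16/8 = 2
  <chi_rho, chi_4> = (1/8)[1*(6)*conj(1) + 1*(2)*conj(1) + 2*(-2)*conj(-1) + 2*(0)*conj(-1) + 2*(-2)*conj(1)]
      = (1/8)[(6) + (2) + (4) + (0) + (-4)] = 8/8 = 1
  <chi_rho, chi_5> = (1/8)[1*(6)*conj(2) + 1*(2)*conj(-2) + 2*(-2)*conj(0) + 2*(0)*conj(0) + 2*(-2)*conj(0)]
      = (1/8)[(12) + (-4) + (0) + (0) + (0)] = 8/8 = 1
Dimension check: dim(rho) = sum (mult * dim) = 0*1 + 1*1 + 2*1 + 1*1 + 1*2 = 6 = chi_rho(e) = 6.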